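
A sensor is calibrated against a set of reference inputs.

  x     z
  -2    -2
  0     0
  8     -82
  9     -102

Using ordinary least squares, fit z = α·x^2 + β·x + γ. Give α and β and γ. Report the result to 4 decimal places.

Compute the Gram sums: Σx^2·x^2 = 10673, Σx^2·x = 1233, Σx^2 = 149, Σx·x = 149, Σx = 15, Σ1 = 4.
And Σx^2·z = -13518, Σx·z = -1570, Σz = -186.
So AᵀA·[α, β, γ]ᵀ = Aᵀz: [[10673, 1233, 149]; [1233, 149, 15]; [149, 15, 4]]·[α, β, γ]ᵀ = [-13518, -1570, -186]ᵀ.
Inverting the 3×3 Gram matrix, [α, β, γ]ᵀ = [-22893/20522, -859/662, -825/10261]ᵀ.

α = -1.1155, β = -1.2976, γ = -0.0804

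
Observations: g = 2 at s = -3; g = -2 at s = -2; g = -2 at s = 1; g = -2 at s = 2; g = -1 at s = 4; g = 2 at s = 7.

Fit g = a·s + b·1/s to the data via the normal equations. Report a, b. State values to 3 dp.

a = 0.183, b = -2.202

XᵀX·[a, b]ᵀ = Xᵀg reads: 83·a + 6·b = 2;  6·a + (11953/7056)·b = -221/84.
(Σs·s = 83, Σs·1/s = 6, Σ1/s·1/s = 11953/7056, Σs·g = 2, Σ1/s·g = -221/84.)
Δ = 83·(11953/7056) − 6² = 738083/7056.
a = (2·(11953/7056) − 6·(-221/84))/(738083/7056) = 135290/738083; b = (83·(-221/84) − 6·2)/(738083/7056) = -1625484/738083.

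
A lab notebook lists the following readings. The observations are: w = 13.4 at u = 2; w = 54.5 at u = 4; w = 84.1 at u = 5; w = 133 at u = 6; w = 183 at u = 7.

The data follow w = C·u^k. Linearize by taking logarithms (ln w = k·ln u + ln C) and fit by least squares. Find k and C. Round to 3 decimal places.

k = 2.082, C = 3.102

Let Y = ln w. Fitting Y = k·ln u + ln C by least squares:
Σln u = 7.4265, Σ(ln u)² = 11.9895, Σln w = 21.1253, Σln u·ln w = 33.3741.
Equations: 11.9895·k + 7.4265·ln C = 33.3741;  7.4265·k + 5·ln C = 21.1253.
Solving (det = 4.7940): k = 2.08232, ln C = 1.13217, so C = exp(1.13217) = 3.10237.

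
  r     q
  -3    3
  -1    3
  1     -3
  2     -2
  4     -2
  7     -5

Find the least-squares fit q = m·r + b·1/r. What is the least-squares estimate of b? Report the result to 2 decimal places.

The normal equations are: 80·m + 6·b = -62;  6·m + (17245/7056)·b = -129/14.
(Σr·r = 80, Σr·1/r = 6, Σ1/r·1/r = 17245/7056, Σr·q = -62, Σ1/r·q = -129/14.)
Δ = 80·(17245/7056) − 6² = 70349/441.
m = ((-62)·(17245/7056) − 6·(-129/14))/(70349/441) = -339547/562792; b = (80·(-129/14) − 6·(-62))/(70349/441) = -161028/70349.

b = -2.29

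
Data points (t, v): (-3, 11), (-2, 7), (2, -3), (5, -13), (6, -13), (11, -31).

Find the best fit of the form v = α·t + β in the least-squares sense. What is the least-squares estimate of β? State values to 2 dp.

Normal-equation sums: Σt·t = 199, Σt = 19, Σ1 = 6.
For Xᵀv: Σt·v = -537, Σv = -42.
Normal equations: [[199, 19]; [19, 6]]·[α, β]ᵀ = [-537, -42]ᵀ.
Δ = 199·6 − 19² = 833.
α = ((-537)·6 − 19·(-42))/833 = -2424/833; β = (199·(-42) − 19·(-537))/833 = 1845/833.

β = 2.21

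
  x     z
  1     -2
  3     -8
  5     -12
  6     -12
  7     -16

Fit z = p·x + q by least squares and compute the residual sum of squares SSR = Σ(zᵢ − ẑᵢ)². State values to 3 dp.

SSR = 4.241

Setting ∂/∂p … = 0 gives: 120·p + 22·q = -270;  22·p + 5·q = -50.
Eliminating q: 5·(row 1) − 22·(row 2) gives 116·p = 5·(-270) − 22·(-50) = -250, so p = -125/58.
Then q = ((-50) − 22·(-125/58))/5 = -15/29.
Residuals: 39/58, -59/58, -41/58, 42/29, -23/58; SSR = 123/29.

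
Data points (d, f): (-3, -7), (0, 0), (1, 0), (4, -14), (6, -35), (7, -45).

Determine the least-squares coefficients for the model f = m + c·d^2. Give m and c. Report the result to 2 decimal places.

m = 0.75, c = -0.95

Sums needed: Σ1 = 6, Σd^2 = 111, Σd^2·d^2 = 4035.
For Mᵀf: Σf = -101, Σd^2·f = -3752.
det = 6·4035 − 111² = 11889.
m = ((-101)·4035 − 111·(-3752))/11889 = 993/1321; c = (6·(-3752) − 111·(-101))/11889 = -3767/3963.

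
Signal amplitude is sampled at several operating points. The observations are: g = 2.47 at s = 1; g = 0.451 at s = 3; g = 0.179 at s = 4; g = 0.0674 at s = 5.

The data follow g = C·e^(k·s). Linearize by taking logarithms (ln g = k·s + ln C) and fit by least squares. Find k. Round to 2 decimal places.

With ln gᵢ as the transformed response and sᵢ as the regressor:
XᵀX = [[51.0000, 13.0000]; [13.0000, 4]], rhs = [-21.8517, -4.3095]ᵀ  (here Σs = 13.0000, Σ(s)² = 51.0000, Σln g = -4.3095, Σs·ln g = -21.8517).
Solving (det = 35.0000): k = -0.89664, ln C = 1.83671.

k = -0.90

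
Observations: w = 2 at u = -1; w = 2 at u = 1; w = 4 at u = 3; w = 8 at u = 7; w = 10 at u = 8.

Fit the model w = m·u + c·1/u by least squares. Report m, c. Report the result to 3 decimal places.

The normal equations are: 124·m + 5·c = 148;  5·m + (60601/28224)·c = 313/84.
(Σu·u = 124, Σu·1/u = 5, Σ1/u·1/u = 60601/28224, Σu·w = 148, Σ1/u·w = 313/84.)
Eliminating c: (60601/28224)·(row 1) − 5·(row 2) gives (1702231/7056)·m = (60601/28224)·148 − 5·(313/84) = 2110777/7056, so m = 2110777/1702231.
Then c = ((313/84) − 5·(2110777/1702231))/(60601/28224) = -1961232/1702231.

m = 1.240, c = -1.152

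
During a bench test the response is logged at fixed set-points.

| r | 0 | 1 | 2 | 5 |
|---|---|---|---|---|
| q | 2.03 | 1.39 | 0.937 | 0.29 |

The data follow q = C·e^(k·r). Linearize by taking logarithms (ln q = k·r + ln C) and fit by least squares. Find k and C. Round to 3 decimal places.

k = -0.390, C = 2.041

Linearized form: ln q = k·r + ln C. From the 4 transformed points,
Over the data: Σr = 8.0000, Σ(r)² = 30.0000, Σln q = -0.2656, Σr·ln q = -5.9902.
Normal system: [[30.0000, 8.0000]; [8.0000, 4]]·[k, ln C]ᵀ = [-5.9902, -0.2656]ᵀ.
Solving (det = 56.0000): k = -0.38993, ln C = 0.71346, so C = exp(0.71346) = 2.04103.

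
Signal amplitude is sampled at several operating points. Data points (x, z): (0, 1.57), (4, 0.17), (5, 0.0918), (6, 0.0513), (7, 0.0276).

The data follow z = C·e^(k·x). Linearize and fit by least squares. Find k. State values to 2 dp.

Linearized form: ln z = k·x + ln C. From the 5 transformed points,
Over the data: Σx = 22.0000, Σ(x)² = 126.0000, Σln z = -10.2690, Σx·ln z = -61.9785.
Normal system: [[126.0000, 22.0000]; [22.0000, 5]]·[k, ln C]ᵀ = [-61.9785, -10.2690]ᵀ.
Δ = 126.0000·5 − (22.0000)² = 146.0000; k = (-61.9785·5 − 22.0000·-10.2690)/146.0000 = -0.57516, ln C = (126.0000·-10.2690 − 22.0000·-61.9785)/146.0000 = 0.47691.

k = -0.58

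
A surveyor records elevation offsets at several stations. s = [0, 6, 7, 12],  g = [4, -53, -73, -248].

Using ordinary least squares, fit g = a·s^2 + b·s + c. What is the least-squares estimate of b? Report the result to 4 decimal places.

b = 2.4962

Sums needed: Σs^2·s^2 = 24433, Σs^2·s = 2287, Σs^2 = 229, Σs·s = 229, Σs = 25, Σ1 = 4.
Right-hand side: Σs^2·g = -41197, Σs·g = -3805, Σg = -370.
Normal equations: [[24433, 2287, 229]; [2287, 229, 25]; [229, 25, 4]]·[a, b, c]ᵀ = [-41197, -3805, -370]ᵀ.
Solving the 3×3 system (Gaussian elimination) gives a = -3312/1693, b = 4226/1693, c = 6597/1693.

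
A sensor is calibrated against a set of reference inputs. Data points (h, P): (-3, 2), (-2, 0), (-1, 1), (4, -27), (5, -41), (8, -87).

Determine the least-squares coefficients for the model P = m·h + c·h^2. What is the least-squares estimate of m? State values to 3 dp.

Forming MᵀM = [[119, 665]; [665, 5075]] and MᵀP = [-1016, -7006]ᵀ gives MᵀM·[m, c]ᵀ = MᵀP.
det = 119·5075 − 665² = 161700.
m = ((-1016)·5075 − 665·(-7006))/161700 = -7103/2310; c = (119·(-7006) − 665·(-1016))/161700 = -1613/1650.

m = -3.075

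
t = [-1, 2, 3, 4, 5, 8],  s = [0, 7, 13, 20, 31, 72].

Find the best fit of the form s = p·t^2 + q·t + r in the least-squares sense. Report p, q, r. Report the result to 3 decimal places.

With design matrix A, AᵀA = [[5075, 735, 119]; [735, 119, 21]; [119, 21, 6]] and Aᵀs = [5848, 864, 143]ᵀ.
Row-reducing yields p = 701/728, q = 909/728, r = 19/52.

p = 0.963, q = 1.249, r = 0.365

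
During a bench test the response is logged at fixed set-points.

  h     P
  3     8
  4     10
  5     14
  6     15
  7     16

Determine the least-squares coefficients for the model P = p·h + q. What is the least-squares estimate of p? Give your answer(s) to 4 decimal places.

p = 2.1000

Sums needed: Σh·h = 135, Σh = 25, Σ1 = 5.
For AᵀP: Σh·P = 336, ΣP = 63.
So AᵀA·[p, q]ᵀ = AᵀP: [[135, 25]; [25, 5]]·[p, q]ᵀ = [336, 63]ᵀ.
Δ = 135·5 − 25² = 50.
p = (336·5 − 25·63)/50 = 21/10; q = (135·63 − 25·336)/50 = 21/10.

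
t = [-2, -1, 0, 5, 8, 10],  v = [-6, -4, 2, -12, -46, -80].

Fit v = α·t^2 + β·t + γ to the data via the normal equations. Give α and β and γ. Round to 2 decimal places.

α = -1.07, β = 2.51, γ = 1.73

Forming AᵀA = [[14738, 1628, 194]; [1628, 194, 20]; [194, 20, 6]] and Aᵀv = [-11272, -1212, -146]ᵀ gives AᵀA·[α, β, γ]ᵀ = Aᵀv.
Row-reducing yields α = -91807/86178, β = 108320/43089, γ = 49765/28726.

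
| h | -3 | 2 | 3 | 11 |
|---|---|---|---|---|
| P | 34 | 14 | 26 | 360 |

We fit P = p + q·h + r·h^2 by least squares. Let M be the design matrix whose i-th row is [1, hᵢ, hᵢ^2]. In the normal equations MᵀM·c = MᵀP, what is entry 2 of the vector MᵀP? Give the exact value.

3964

Entry 2 ↔ basis h, so (MᵀP)_{2} = Σᵢ (h)·Pᵢ = (-3)·(34) + (2)·(14) + (3)·(26) + (11)·(360) = 3964.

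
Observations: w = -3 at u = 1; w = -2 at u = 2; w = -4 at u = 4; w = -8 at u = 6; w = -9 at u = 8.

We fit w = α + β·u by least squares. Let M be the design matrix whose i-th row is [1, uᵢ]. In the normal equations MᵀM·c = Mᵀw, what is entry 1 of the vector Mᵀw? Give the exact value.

-26

Entry 1 ↔ basis 1, so (Mᵀw)_{1} = Σᵢ wᵢ = (1)·(-3) + (1)·(-2) + (1)·(-4) + (1)·(-8) + (1)·(-9) = -26.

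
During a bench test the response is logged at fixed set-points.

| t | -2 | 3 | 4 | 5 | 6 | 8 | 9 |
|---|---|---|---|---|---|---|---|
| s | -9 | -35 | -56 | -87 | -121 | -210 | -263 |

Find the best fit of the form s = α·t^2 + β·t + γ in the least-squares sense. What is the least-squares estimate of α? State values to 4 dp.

Sums needed: Σt^2·t^2 = 12931, Σt^2·t = 1665, Σt^2 = 235, Σt·t = 235, Σt = 33, Σ1 = 7.
Moment sums: Σt^2·s = -42521, Σt·s = -5519, Σs = -781.
Normal equations: [[12931, 1665, 235]; [1665, 235, 33]; [235, 33, 7]]·[α, β, γ]ᵀ = [-42521, -5519, -781]ᵀ.
Solving the 3×3 system (Gaussian elimination) gives α = -118681/39396, β = -26245/13132, γ = -2857/2814.

α = -3.0125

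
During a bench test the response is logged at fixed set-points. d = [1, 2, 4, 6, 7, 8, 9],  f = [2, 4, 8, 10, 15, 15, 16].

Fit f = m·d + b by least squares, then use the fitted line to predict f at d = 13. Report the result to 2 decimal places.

Compute the Gram sums: Σd·d = 251, Σd = 37, Σ1 = 7.
And Σd·f = 471, Σf = 70.
Δ = 251·7 − 37² = 388.
m = (471·7 − 37·70)/388 = 707/388; b = (251·70 − 37·471)/388 = 143/388.
At d = 13: f̂ = (707/388)·(13) + (143/388)·(1) = 4667/194.

f̂ = 24.06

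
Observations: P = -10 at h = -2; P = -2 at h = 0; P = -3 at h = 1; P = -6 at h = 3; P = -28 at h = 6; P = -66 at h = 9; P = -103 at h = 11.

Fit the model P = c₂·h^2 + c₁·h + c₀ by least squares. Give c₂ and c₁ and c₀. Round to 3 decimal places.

c₂ = -0.983, c₁ = 1.725, c₀ = -2.672

From the data, Σh^2·h^2 = 22596, Σh^2·h = 2296, Σh^2 = 252, Σh·h = 252, Σh = 28, Σ1 = 7.
For XᵀP: Σh^2·P = -18914, Σh·P = -1896, ΣP = -218.
So XᵀX·[c₂, c₁, c₀]ᵀ = XᵀP: [[22596, 2296, 252]; [2296, 252, 28]; [252, 28, 7]]·[c₂, c₁, c₀]ᵀ = [-18914, -1896, -218]ᵀ.
Row-reducing yields c₂ = -4113/4186, c₁ = 157/91, c₀ = -5592/2093.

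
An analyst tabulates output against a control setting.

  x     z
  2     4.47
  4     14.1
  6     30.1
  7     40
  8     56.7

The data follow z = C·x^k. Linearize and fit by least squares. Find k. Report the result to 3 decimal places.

k = 1.803

Linearized form: ln z = k·ln x + ln C. From the 5 transformed points,
AᵀA = [[13.7233, 7.8966]; [7.8966, 5]], rhs = [26.3809, 15.2747]ᵀ  (here Σln x = 7.8966, Σ(ln x)² = 13.7233, Σln z = 15.2747, Σln x·ln z = 26.3809).
Solving (det = 6.2610): k = 1.80271, ln C = 0.20790.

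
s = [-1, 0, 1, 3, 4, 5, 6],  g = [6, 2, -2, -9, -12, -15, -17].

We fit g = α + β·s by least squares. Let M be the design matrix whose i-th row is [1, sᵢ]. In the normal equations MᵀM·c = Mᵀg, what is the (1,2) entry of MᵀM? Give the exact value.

Row 1 ↔ basis 1, column 2 ↔ basis s, so (MᵀM)_{1,2} = Σᵢ s = (1)·(-1) + (1)·(0) + (1)·(1) + (1)·(3) + (1)·(4) + (1)·(5) + (1)·(6) = 18.

18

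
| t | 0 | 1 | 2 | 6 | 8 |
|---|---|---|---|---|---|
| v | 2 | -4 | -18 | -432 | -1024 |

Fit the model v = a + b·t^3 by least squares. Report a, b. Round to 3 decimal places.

The normal equations are: 5·a + 737·b = -1476;  737·a + 308865·b = -617748.
Eliminating b: 308865·(row 1) − 737·(row 2) gives 1001156·a = 308865·(-1476) − 737·(-617748) = -604464, so a = -151116/250289.
Then b = ((-617748) − 737·(-151116/250289))/308865 = -500232/250289.

a = -0.604, b = -1.999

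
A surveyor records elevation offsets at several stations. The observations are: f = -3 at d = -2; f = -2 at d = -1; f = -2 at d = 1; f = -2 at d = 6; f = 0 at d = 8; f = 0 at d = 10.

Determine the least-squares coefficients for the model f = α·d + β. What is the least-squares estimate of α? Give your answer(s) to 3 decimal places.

Normal-equation sums: Σd·d = 206, Σd = 22, Σ1 = 6.
Moment sums: Σd·f = -6, Σf = -9.
Normal equations: [[206, 22]; [22, 6]]·[α, β]ᵀ = [-6, -9]ᵀ.
Determinant 206·6 − 22² = 752.
α = ((-6)·6 − 22·(-9))/752 = 81/376; β = (206·(-9) − 22·(-6))/752 = -861/376.

α = 0.215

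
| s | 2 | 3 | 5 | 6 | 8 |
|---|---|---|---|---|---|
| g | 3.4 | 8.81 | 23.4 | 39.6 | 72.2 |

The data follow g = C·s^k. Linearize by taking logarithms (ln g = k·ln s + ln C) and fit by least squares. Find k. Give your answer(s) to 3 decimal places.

Taking logs, ln g = k·ln s + ln C, so regress ln g on ln s.
Σln s = 7.2724, Σ(ln s)² = 11.8122, Σln g = 14.5107, Σln s·ln g = 23.8033.
Normal system: [[11.8122, 7.2724]; [7.2724, 5]]·[k, ln C]ᵀ = [23.8033, 14.5107]ᵀ.
Δ = 11.8122·5 − (7.2724)² = 6.1731; k = (23.8033·5 − 7.2724·14.5107)/6.1731 = 2.18513, ln C = (11.8122·14.5107 − 7.2724·23.8033)/6.1731 = -0.27609.

k = 2.185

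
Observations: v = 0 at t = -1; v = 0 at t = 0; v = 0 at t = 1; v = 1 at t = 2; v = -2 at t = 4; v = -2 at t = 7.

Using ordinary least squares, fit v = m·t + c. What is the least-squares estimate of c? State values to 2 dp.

Sums needed: Σt·t = 71, Σt = 13, Σ1 = 6.
Moment sums: Σt·v = -20, Σv = -3.
So XᵀX·[m, c]ᵀ = Xᵀv: [[71, 13]; [13, 6]]·[m, c]ᵀ = [-20, -3]ᵀ.
Δ = 71·6 − 13² = 257.
m = ((-20)·6 − 13·(-3))/257 = -81/257; c = (71·(-3) − 13·(-20))/257 = 47/257.

c = 0.18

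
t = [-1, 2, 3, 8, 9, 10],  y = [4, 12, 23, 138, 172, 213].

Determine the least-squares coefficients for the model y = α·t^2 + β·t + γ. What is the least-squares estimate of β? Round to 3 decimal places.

Compute the Gram sums: Σt^2·t^2 = 20755, Σt^2·t = 2275, Σt^2 = 259, Σt·t = 259, Σt = 31, Σ1 = 6.
And Σt^2·y = 44323, Σt·y = 4871, Σy = 562.
Normal equations: [[20755, 2275, 259]; [2275, 259, 31]; [259, 31, 6]]·[α, β, γ]ᵀ = [44323, 4871, 562]ᵀ.
Inverting the 3×3 Gram matrix, [α, β, γ]ᵀ = [104897/51492, 4381/7356, 1626/613]ᵀ.

β = 0.596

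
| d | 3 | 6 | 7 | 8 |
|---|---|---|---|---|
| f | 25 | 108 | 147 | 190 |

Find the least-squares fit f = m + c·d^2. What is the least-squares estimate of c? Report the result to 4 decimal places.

c = 3.0073

Normal-equation sums: Σ1 = 4, Σd^2 = 158, Σd^2·d^2 = 7874.
Moment sums: Σf = 470, Σd^2·f = 23476.
Normal equations: [[4, 158]; [158, 7874]]·[m, c]ᵀ = [470, 23476]ᵀ.
Determinant 4·7874 − 158² = 6532.
m = (470·7874 − 158·23476)/6532 = -2107/1633; c = (4·23476 − 158·470)/6532 = 4911/1633.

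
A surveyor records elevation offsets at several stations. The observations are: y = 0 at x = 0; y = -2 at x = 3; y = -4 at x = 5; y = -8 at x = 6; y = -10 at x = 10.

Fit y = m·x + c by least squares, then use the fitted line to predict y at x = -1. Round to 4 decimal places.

ŷ = 1.4234

Sums needed: Σx·x = 170, Σx = 24, Σ1 = 5.
Right-hand side: Σx·y = -174, Σy = -24.
Normal equations: [[170, 24]; [24, 5]]·[m, c]ᵀ = [-174, -24]ᵀ.
det = 170·5 − 24² = 274.
m = ((-174)·5 − 24·(-24))/274 = -147/137; c = (170·(-24) − 24·(-174))/274 = 48/137.
At x = -1: ŷ = (-147/137)·(-1) + (48/137)·(1) = 195/137.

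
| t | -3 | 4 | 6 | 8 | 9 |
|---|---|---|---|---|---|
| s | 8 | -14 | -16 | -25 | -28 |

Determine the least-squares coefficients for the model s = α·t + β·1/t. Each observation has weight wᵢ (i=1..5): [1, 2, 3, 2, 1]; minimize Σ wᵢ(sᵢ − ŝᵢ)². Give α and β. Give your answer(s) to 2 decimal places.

α = -3.01, β = 0.16

Entries of MᵀWM: Σwᵢ·t·t = 358, Σwᵢ·t·1/t = 9, Σwᵢ·1/t·1/t = 941/2592.
For MᵀWs: Σwᵢ·t·s = -1076, Σwᵢ·1/t·s = -973/36.
MᵀWM·[α, β]ᵀ = MᵀWs becomes [[358, 9]; [9, 941/2592]]·[α, β]ᵀ = [-1076, -973/36]ᵀ.
Eliminating β: (941/2592)·(row 1) − 9·(row 2) gives (63463/1296)·α = (941/2592)·(-1076) − 9·(-973/36) = -95503/648, so α = -191006/63463.
Then β = ((-973/36) − 9·(-191006/63463))/(941/2592) = 10440/63463.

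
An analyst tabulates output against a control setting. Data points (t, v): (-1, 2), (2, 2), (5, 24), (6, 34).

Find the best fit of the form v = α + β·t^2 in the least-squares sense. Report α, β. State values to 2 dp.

Normal-equation sums: Σ1 = 4, Σt^2 = 66, Σt^2·t^2 = 1938.
Right-hand side: Σv = 62, Σt^2·v = 1834.
AᵀA·[α, β]ᵀ = Aᵀv becomes [[4, 66]; [66, 1938]]·[α, β]ᵀ = [62, 1834]ᵀ.
Eliminating β: 1938·(row 1) − 66·(row 2) gives 3396·α = 1938·62 − 66·1834 = -888, so α = -74/283.
Then β = (1834 − 66·(-74/283))/1938 = 811/849.

α = -0.26, β = 0.96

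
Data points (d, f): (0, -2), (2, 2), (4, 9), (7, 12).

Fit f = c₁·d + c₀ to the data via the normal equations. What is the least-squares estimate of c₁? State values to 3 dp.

Compute the Gram sums: Σd·d = 69, Σd = 13, Σ1 = 4.
For Xᵀf: Σd·f = 124, Σf = 21.
So XᵀX·[c₁, c₀]ᵀ = Xᵀf: [[69, 13]; [13, 4]]·[c₁, c₀]ᵀ = [124, 21]ᵀ.
Eliminating c₀: 4·(row 1) − 13·(row 2) gives 107·c₁ = 4·124 − 13·21 = 223, so c₁ = 223/107.
Then c₀ = (21 − 13·(223/107))/4 = -163/107.

c₁ = 2.084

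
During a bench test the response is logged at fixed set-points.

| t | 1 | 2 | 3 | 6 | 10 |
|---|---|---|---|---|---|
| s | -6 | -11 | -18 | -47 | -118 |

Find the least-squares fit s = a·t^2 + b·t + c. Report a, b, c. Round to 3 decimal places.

The normal equations are: 11394·a + 1252·b + 150·c = -13704;  1252·a + 150·b + 22·c = -1544;  150·a + 22·b + 5·c = -200.
Inverting the 3×3 Gram matrix, [a, b, c]ᵀ = [-1612/1567, -1620/1567, -7192/1567]ᵀ.

a = -1.029, b = -1.034, c = -4.590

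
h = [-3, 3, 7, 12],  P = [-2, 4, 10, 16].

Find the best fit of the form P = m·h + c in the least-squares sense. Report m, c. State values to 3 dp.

m = 1.217, c = 1.217

Compute the Gram sums: Σh·h = 211, Σh = 19, Σ1 = 4.
For XᵀP: Σh·P = 280, ΣP = 28.
Normal equations: [[211, 19]; [19, 4]]·[m, c]ᵀ = [280, 28]ᵀ.
det = 211·4 − 19² = 483.
m = (280·4 − 19·28)/483 = 28/23; c = (211·28 − 19·280)/483 = 28/23.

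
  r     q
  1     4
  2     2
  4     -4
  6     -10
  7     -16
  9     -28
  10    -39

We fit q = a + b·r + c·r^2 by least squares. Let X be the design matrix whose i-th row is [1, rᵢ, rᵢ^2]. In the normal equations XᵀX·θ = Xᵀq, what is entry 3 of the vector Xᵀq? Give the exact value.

-7364

Entry 3 ↔ basis r^2, so (Xᵀq)_{3} = Σᵢ (r^2)·qᵢ = (1)·(4) + (4)·(2) + (16)·(-4) + (36)·(-10) + (49)·(-16) + (81)·(-28) + (100)·(-39) = -7364.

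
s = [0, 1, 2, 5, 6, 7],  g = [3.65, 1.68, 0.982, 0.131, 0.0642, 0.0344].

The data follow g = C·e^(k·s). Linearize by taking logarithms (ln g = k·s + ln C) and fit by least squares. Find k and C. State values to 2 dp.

k = -0.66, C = 3.53

Let Y = ln g. Fitting Y = k·s + ln C by least squares:
Σs = 21.0000, Σ(s)² = 115.0000, Σln g = -6.3527, Σs·ln g = -49.7427.
Equations: 115.0000·k + 21.0000·ln C = -49.7427;  21.0000·k + 6·ln C = -6.3527.
Δ = 115.0000·6 − (21.0000)² = 249.0000; k = (-49.7427·6 − 21.0000·-6.3527)/249.0000 = -0.66285, ln C = (115.0000·-6.3527 − 21.0000·-49.7427)/249.0000 = 1.26121, so C = exp(1.26121) = 3.52970.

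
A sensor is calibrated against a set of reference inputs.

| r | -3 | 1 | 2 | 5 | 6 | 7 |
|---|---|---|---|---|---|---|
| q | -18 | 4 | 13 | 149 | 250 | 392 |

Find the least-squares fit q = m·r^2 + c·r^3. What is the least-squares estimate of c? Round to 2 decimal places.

c = 1.00

With design matrix X, XᵀX = [[4420, 27498]; [27498, 180724]] and Xᵀq = [31827, 207675]ᵀ.
Δ = 4420·180724 − 27498² = 42660076.
m = (31827·180724 − 27498·207675)/42660076 = 20627799/21330038; c = (4420·207675 − 27498·31827)/42660076 = 21372327/21330038.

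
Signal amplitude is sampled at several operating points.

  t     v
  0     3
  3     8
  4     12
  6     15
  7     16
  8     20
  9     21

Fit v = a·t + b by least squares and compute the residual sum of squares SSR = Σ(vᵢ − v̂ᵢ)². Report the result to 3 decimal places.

SSR = 3.933

Sums needed: Σt·t = 255, Σt = 37, Σ1 = 7.
For Xᵀv: Σt·v = 623, Σv = 95.
So XᵀX·[a, b]ᵀ = Xᵀv: [[255, 37]; [37, 7]]·[a, b]ᵀ = [623, 95]ᵀ.
Eliminating b: 7·(row 1) − 37·(row 2) gives 416·a = 7·623 − 37·95 = 846, so a = 423/208.
Then b = (95 − 37·(423/208))/7 = 587/208.
Residuals: 37/208, -12/13, 217/208, -5/208, -55/52, 189/208, -1/8; SSR = 409/104.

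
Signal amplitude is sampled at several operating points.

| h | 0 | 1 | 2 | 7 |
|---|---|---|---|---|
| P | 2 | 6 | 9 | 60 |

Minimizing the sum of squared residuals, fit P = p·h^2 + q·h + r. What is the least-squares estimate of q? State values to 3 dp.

Forming XᵀX = [[2418, 352, 54]; [352, 54, 10]; [54, 10, 4]] and XᵀP = [2982, 444, 77]ᵀ gives XᵀX·[p, q, r]ᵀ = XᵀP.
Inverting the 3×3 Gram matrix, [p, q, r]ᵀ = [1757/1892, 3261/1892, 4549/1892]ᵀ.

q = 1.724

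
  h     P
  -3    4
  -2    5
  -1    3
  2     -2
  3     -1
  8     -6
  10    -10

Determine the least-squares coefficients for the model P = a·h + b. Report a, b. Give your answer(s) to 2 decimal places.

Forming XᵀX = [[191, 17]; [17, 7]] and XᵀP = [-180, -7]ᵀ gives XᵀX·[a, b]ᵀ = XᵀP.
Eliminating b: 7·(row 1) − 17·(row 2) gives 1048·a = 7·(-180) − 17·(-7) = -1141, so a = -1141/1048.
Then b = ((-7) − 17·(-1141/1048))/7 = 1723/1048.

a = -1.09, b = 1.64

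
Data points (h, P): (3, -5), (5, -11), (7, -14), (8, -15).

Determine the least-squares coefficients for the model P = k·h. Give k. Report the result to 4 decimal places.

From the data, Σh·h = 147.
For MᵀP: Σh·P = -288.
k = (-288)/147 = -1.95918.

k = -1.9592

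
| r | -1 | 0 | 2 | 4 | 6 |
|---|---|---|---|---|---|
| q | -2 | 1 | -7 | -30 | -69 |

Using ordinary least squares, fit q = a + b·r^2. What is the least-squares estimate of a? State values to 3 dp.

The normal equations are: 5·a + 57·b = -107;  57·a + 1569·b = -2994.
det = 5·1569 − 57² = 4596.
a = ((-107)·1569 − 57·(-2994))/4596 = 925/1532; b = (5·(-2994) − 57·(-107))/4596 = -2957/1532.

a = 0.604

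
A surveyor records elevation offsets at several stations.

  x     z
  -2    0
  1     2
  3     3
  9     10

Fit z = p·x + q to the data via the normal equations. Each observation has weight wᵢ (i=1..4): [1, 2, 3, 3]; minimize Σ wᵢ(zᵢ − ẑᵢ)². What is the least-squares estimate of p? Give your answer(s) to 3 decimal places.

Sums needed: Σwᵢ·x·x = 276, Σwᵢ·x = 36, Σwᵢ·1 = 9.
Moment sums: Σwᵢ·x·z = 301, Σwᵢ·z = 43.
So MᵀWM·[p, q]ᵀ = MᵀWz: [[276, 36]; [36, 9]]·[p, q]ᵀ = [301, 43]ᵀ.
Eliminating q: 9·(row 1) − 36·(row 2) gives 1188·p = 9·301 − 36·43 = 1161, so p = 43/44.
Then q = (43 − 36·(43/44))/9 = 86/99.

p = 0.977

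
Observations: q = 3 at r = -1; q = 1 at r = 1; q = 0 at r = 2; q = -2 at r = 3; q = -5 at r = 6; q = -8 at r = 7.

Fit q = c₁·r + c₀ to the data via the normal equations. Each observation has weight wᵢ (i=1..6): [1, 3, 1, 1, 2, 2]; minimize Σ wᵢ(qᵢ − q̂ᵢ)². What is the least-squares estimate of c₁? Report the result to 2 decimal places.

c₁ = -1.35

The normal equations are: 187·c₁ + 33·c₀ = -178;  33·c₁ + 10·c₀ = -22.
(Σwᵢ·r·r = 187, Σwᵢ·r = 33, Σwᵢ·1 = 10, Σwᵢ·r·q = -178, Σwᵢ·q = -22.)
Determinant 187·10 − 33² = 781.
c₁ = ((-178)·10 − 33·(-22))/781 = -1054/781; c₀ = (187·(-22) − 33·(-178))/781 = 160/71.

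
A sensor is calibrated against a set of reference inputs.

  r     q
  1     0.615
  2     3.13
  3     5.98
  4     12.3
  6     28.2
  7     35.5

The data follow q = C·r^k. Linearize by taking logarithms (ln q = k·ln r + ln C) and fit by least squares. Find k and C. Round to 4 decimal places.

k = 2.0842, C = 0.6535

Taking logs, ln q = k·ln r + ln C, so regress ln q on ln r.
Σln r = 6.9157, Σ(ln r)² = 10.6062, Σln q = 11.8618, Σln r·ln q = 19.1640.
Equations: 10.6062·k + 6.9157·ln C = 19.1640;  6.9157·k + 6·ln C = 11.8618.
Solving (det = 15.8099): k = 2.08421, ln C = -0.42534, so C = exp(-0.42534) = 0.65354.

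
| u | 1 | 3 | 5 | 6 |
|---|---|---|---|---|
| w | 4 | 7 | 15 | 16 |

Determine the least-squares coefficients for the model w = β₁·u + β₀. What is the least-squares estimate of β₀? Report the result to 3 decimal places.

β₀ = 0.712

MᵀM·[β₁, β₀]ᵀ = Mᵀw reads: 71·β₁ + 15·β₀ = 196;  15·β₁ + 4·β₀ = 42.
(Σu·u = 71, Σu = 15, Σ1 = 4, Σu·w = 196, Σw = 42.)
Determinant 71·4 − 15² = 59.
β₁ = (196·4 − 15·42)/59 = 154/59; β₀ = (71·42 − 15·196)/59 = 42/59.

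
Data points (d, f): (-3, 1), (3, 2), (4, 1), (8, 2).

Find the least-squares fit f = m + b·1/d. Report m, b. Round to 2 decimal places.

Entries of MᵀM: Σ1 = 4, Σ1/d = 3/8, Σ1/d·1/d = 173/576.
Right-hand side: Σf = 6, Σ1/d·f = 5/6.
Normal equations: [[4, 3/8]; [3/8, 173/576]]·[m, b]ᵀ = [6, 5/6]ᵀ.
Δ = 4·(173/576) − (3/8)² = 611/576.
m = (6·(173/576) − (3/8)·(5/6))/(611/576) = 66/47; b = (4·(5/6) − (3/8)·6)/(611/576) = 48/47.

m = 1.40, b = 1.02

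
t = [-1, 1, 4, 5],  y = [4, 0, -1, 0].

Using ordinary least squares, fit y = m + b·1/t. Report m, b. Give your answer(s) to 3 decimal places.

m = 1.002, b = -2.236

With design matrix M, MᵀM = [[4, 9/20]; [9/20, 841/400]] and Mᵀy = [3, -17/4]ᵀ.
Determinant 4·(841/400) − (9/20)² = 3283/400.
m = (3·(841/400) − (9/20)·(-17/4))/(3283/400) = 3288/3283; b = (4·(-17/4) − (9/20)·3)/(3283/400) = -7340/3283.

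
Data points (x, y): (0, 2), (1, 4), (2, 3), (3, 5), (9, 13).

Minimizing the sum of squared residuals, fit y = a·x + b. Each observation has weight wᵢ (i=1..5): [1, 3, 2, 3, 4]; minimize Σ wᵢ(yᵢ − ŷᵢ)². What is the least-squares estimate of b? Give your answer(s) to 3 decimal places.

b = 1.783

Setting ∂/∂a … = 0 gives: 362·a + 52·b = 537;  52·a + 13·b = 87.
det = 362·13 − 52² = 2002.
a = (537·13 − 52·87)/2002 = 27/22; b = (362·87 − 52·537)/2002 = 255/143.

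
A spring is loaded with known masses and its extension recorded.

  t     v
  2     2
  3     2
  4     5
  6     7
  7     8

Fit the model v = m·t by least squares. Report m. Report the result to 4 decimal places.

m = 1.1228

From the data, Σt·t = 114.
For Aᵀv: Σt·v = 128.
Hence m = 128 / 114 ≈ 1.12281.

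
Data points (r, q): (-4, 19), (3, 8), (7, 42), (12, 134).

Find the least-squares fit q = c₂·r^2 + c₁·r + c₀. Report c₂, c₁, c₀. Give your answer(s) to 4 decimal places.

c₂ = 0.9911, c₁ = -0.7821, c₀ = 0.2534

Setting ∂/∂c₂ … = 0 gives: 23474·c₂ + 2034·c₁ + 218·c₀ = 21730;  2034·c₂ + 218·c₁ + 18·c₀ = 1850;  218·c₂ + 18·c₁ + 4·c₀ = 203.
(Σr^2·r^2 = 23474, Σr^2·r = 2034, Σr^2 = 218, Σr·r = 218, Σr = 18, Σ1 = 4, Σr^2·q = 21730, Σr·q = 1850, Σq = 203.)
Row-reducing yields c₂ = 59397/59929, c₁ = -93745/119858, c₀ = 30373/119858.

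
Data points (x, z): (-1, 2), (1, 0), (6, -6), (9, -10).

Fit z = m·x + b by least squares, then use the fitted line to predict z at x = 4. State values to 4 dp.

Compute the Gram sums: Σx·x = 119, Σx = 15, Σ1 = 4.
And Σx·z = -128, Σz = -14.
So MᵀM·[m, b]ᵀ = Mᵀz: [[119, 15]; [15, 4]]·[m, b]ᵀ = [-128, -14]ᵀ.
Determinant 119·4 − 15² = 251.
m = ((-128)·4 − 15·(-14))/251 = -302/251; b = (119·(-14) − 15·(-128))/251 = 254/251.
At x = 4: ẑ = (-302/251)·(4) + (254/251)·(1) = -954/251.

ẑ = -3.8008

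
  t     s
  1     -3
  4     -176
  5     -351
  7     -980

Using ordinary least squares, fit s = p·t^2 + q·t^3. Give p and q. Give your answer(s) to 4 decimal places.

MᵀM·[p, q]ᵀ = Mᵀs reads: 3283·p + 20957·q = -59614;  20957·p + 137371·q = -391282.
Eliminating q: 137371·(row 1) − 20957·(row 2) gives 11793144·p = 137371·(-59614) − 20957·(-391282) = 10862080, so p = 1357760/1474143.
Then q = ((-391282) − 20957·(1357760/1474143))/137371 = -4406026/1474143.

p = 0.9211, q = -2.9889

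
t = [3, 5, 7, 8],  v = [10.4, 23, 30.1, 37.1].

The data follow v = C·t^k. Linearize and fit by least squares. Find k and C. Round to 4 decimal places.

Linearized form: ln v = k·ln t + ln C. From the 4 transformed points,
AᵀA = [[11.9079, 6.7334]; [6.7334, 4]], rhs = [21.7583, 12.4954]ᵀ  (here Σln t = 6.7334, Σ(ln t)² = 11.9079, Σln v = 12.4954, Σln t·ln v = 21.7583).
Slope k = (n·Σln t·ln v − Σln t·Σln v)/(n·Σ(ln t)² − (Σln t)²) = (4·21.7583 − 6.7334·12.4954)/2.2928 = 1.26327; ln C = (Σln v − k·Σln t)/n = 0.99733, so C = exp(0.99733) = 2.71104.

k = 1.2633, C = 2.7110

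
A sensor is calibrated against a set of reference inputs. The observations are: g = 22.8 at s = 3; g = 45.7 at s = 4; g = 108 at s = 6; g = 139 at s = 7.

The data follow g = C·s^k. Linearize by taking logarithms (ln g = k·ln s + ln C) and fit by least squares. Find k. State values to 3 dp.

k = 2.143

Linearized form: ln g = k·ln s + ln C. From the 4 transformed points,
Over the data: Σln s = 6.2226, Σ(ln s)² = 10.1257, Σln g = 16.5655, Σln s·ln g = 26.7249.
Normal system: [[10.1257, 6.2226]; [6.2226, 4]]·[k, ln C]ᵀ = [26.7249, 16.5655]ᵀ.
Solving (det = 1.7825): k = 2.14306, ln C = 0.80753.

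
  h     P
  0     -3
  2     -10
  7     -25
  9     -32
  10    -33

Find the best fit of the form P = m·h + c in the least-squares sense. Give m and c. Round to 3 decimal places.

m = -3.060, c = -3.466

Setting ∂/∂m … = 0 gives: 234·m + 28·c = -813;  28·m + 5·c = -103.
Eliminating c: 5·(row 1) − 28·(row 2) gives 386·m = 5·(-813) − 28·(-103) = -1181, so m = -1181/386.
Then c = ((-103) − 28·(-1181/386))/5 = -669/193.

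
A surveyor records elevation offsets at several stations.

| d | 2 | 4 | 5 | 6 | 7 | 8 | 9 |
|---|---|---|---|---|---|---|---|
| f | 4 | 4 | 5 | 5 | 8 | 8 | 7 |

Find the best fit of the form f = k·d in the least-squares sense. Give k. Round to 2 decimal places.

Setting ∂/∂k … = 0 gives: 275·k = 262.
(Σd·d = 275, Σd·f = 262.)
Hence k = 262 / 275 ≈ 0.952727.

k = 0.95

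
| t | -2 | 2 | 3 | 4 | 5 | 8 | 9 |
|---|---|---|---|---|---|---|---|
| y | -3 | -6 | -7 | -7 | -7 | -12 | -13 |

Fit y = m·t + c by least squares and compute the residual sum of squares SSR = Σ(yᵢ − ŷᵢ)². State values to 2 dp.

Normal-equation sums: Σt·t = 203, Σt = 29, Σ1 = 7.
Moment sums: Σt·y = -303, Σy = -55.
So MᵀM·[m, c]ᵀ = Mᵀy: [[203, 29]; [29, 7]]·[m, c]ᵀ = [-303, -55]ᵀ.
det = 203·7 − 29² = 580.
m = ((-303)·7 − 29·(-55))/580 = -263/290; c = (203·(-55) − 29·(-303))/580 = -41/10.
Residuals: -207/290, -5/58, -26/145, 211/290, 237/145, -187/290, -107/145; SSR = 683/145.

SSR = 4.71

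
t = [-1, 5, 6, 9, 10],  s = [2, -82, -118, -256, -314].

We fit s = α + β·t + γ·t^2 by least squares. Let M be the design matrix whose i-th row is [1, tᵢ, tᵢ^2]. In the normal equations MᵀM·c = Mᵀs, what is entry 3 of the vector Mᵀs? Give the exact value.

Entry 3 ↔ basis t^2, so (Mᵀs)_{3} = Σᵢ (t^2)·sᵢ = (1)·(2) + (25)·(-82) + (36)·(-118) + (81)·(-256) + (100)·(-314) = -58432.

-58432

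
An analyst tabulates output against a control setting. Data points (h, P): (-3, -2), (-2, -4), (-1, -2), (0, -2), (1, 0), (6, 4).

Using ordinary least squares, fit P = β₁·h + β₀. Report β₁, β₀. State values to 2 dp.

β₁ = 0.81, β₀ = -1.13

Forming MᵀM = [[51, 1]; [1, 6]] and MᵀP = [40, -6]ᵀ gives MᵀM·[β₁, β₀]ᵀ = MᵀP.
det = 51·6 − 1² = 305.
β₁ = (40·6 − 1·(-6))/305 = 246/305; β₀ = (51·(-6) − 1·40)/305 = -346/305.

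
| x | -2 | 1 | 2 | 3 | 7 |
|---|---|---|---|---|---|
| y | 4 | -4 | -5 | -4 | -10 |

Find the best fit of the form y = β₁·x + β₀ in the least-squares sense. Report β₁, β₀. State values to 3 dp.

Entries of AᵀA: Σx·x = 67, Σx = 11, Σ1 = 5.
Right-hand side: Σx·y = -104, Σy = -19.
So AᵀA·[β₁, β₀]ᵀ = Aᵀy: [[67, 11]; [11, 5]]·[β₁, β₀]ᵀ = [-104, -19]ᵀ.
det = 67·5 − 11² = 214.
β₁ = ((-104)·5 − 11·(-19))/214 = -311/214; β₀ = (67·(-19) − 11·(-104))/214 = -129/214.

β₁ = -1.453, β₀ = -0.603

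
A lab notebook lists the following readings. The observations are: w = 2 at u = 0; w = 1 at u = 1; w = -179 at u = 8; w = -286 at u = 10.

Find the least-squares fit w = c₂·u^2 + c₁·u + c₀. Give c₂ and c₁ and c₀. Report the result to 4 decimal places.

From the data, Σu^2·u^2 = 14097, Σu^2·u = 1513, Σu^2 = 165, Σu·u = 165, Σu = 19, Σ1 = 4.
Right-hand side: Σu^2·w = -40055, Σu·w = -4291, Σw = -462.
So XᵀX·[c₂, c₁, c₀]ᵀ = Xᵀw: [[14097, 1513, 165]; [1513, 165, 19]; [165, 19, 4]]·[c₂, c₁, c₀]ᵀ = [-40055, -4291, -462]ᵀ.
Inverting the 3×3 Gram matrix, [c₂, c₁, c₀]ᵀ = [-81381/26356, 54739/26356, 26419/13178]ᵀ.

c₂ = -3.0878, c₁ = 2.0769, c₀ = 2.0048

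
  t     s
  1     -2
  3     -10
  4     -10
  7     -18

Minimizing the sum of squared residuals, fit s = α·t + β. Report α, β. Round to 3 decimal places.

α = -2.560, β = -0.400

Entries of XᵀX: Σt·t = 75, Σt = 15, Σ1 = 4.
Right-hand side: Σt·s = -198, Σs = -40.
Normal equations: [[75, 15]; [15, 4]]·[α, β]ᵀ = [-198, -40]ᵀ.
Determinant 75·4 − 15² = 75.
α = ((-198)·4 − 15·(-40))/75 = -64/25; β = (75·(-40) − 15·(-198))/75 = -2/5.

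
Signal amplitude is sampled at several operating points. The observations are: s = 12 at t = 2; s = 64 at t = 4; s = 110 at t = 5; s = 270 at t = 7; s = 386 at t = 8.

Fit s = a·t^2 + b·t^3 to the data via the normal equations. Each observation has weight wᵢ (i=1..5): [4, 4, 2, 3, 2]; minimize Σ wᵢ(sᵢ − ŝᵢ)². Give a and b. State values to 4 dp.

a = 1.8673, b = 0.5202

Sums needed: Σwᵢ·t^2·t^2 = 17733, Σwᵢ·t^2·t^3 = 126431, Σwᵢ·t^3·t^3 = 925125.
For MᵀWs: Σwᵢ·t^2·s = 98886, Σwᵢ·t^3·s = 717362.
Normal equations: [[17733, 126431]; [126431, 925125]]·[a, b]ᵀ = [98886, 717362]ᵀ.
Δ = 17733·925125 − 126431² = 420443864.
a = (98886·925125 − 126431·717362)/420443864 = 98139466/52555483; b = (17733·717362 − 126431·98886)/420443864 = 1188720/2285021.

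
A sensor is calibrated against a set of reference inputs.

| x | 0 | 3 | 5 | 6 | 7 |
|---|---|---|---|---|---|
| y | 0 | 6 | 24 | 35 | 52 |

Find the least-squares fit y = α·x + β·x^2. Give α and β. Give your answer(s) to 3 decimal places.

From the data, Σx·x = 119, Σx·x^2 = 711, Σx^2·x^2 = 4403.
And Σx·y = 712, Σx^2·y = 4462.
So AᵀA·[α, β]ᵀ = Aᵀy: [[119, 711]; [711, 4403]]·[α, β]ᵀ = [712, 4462]ᵀ.
Determinant 119·4403 − 711² = 18436.
α = (712·4403 − 711·4462)/18436 = -18773/9218; β = (119·4462 − 711·712)/18436 = 12373/9218.

α = -2.037, β = 1.342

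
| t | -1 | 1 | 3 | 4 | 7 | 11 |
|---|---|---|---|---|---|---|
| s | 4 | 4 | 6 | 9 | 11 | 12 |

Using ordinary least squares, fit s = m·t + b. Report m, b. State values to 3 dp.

m = 0.768, b = 4.465

Setting ∂/∂m … = 0 gives: 197·m + 25·b = 263;  25·m + 6·b = 46.
(Σt·t = 197, Σt = 25, Σ1 = 6, Σt·s = 263, Σs = 46.)
Δ = 197·6 − 25² = 557.
m = (263·6 − 25·46)/557 = 428/557; b = (197·46 − 25·263)/557 = 2487/557.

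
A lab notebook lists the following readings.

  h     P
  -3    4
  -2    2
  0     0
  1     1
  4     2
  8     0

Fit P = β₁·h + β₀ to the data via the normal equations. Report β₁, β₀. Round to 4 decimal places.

β₁ = -0.2280, β₀ = 1.8040

Forming XᵀX = [[94, 8]; [8, 6]] and XᵀP = [-7, 9]ᵀ gives XᵀX·[β₁, β₀]ᵀ = XᵀP.
det = 94·6 − 8² = 500.
β₁ = ((-7)·6 − 8·9)/500 = -57/250; β₀ = (94·9 − 8·(-7))/500 = 451/250.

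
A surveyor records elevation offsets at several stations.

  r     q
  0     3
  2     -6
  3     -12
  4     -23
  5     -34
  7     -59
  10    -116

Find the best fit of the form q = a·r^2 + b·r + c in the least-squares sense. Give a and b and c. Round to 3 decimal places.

The normal equations are: 13379·a + 1567·b + 203·c = -15841;  1567·a + 203·b + 31·c = -1883;  203·a + 31·b + 7·c = -247.
(Σr^2·r^2 = 13379, Σr^2·r = 1567, Σr^2 = 203, Σr·r = 203, Σr = 31, Σ1 = 7, Σr^2·q = -15841, Σr·q = -1883, Σq = -247.)
Row-reducing yields a = -12577/13448, b = -33645/13448, c = 19605/6724.

a = -0.935, b = -2.502, c = 2.916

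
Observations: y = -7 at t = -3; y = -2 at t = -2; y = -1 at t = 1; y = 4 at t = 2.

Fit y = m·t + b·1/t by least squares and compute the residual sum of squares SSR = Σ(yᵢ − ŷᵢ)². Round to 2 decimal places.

Setting ∂/∂m … = 0 gives: 18·m + 4·b = 32;  4·m + (29/18)·b = 13/3.
(Σt·t = 18, Σt·1/t = 4, Σ1/t·1/t = 29/18, Σt·y = 32, Σ1/t·y = 13/3.)
Determinant 18·(29/18) − 4² = 13.
m = (32·(29/18) − 4·(13/3))/13 = 308/117; b = (18·(13/3) − 4·32)/13 = -50/13.
Residuals: -5/13, 157/117, 25/117, 77/117; SSR = 284/117.

SSR = 2.43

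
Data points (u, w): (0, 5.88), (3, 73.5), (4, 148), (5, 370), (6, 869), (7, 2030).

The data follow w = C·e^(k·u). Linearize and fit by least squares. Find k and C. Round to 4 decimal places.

k = 0.8330, C = 5.7903

With ln wᵢ as the transformed response and uᵢ as the regressor:
Over the data: Σu = 25.0000, Σ(u)² = 135.0000, Σln w = 31.3627, Σu·ln w = 156.3628.
Normal system: [[135.0000, 25.0000]; [25.0000, 6]]·[k, ln C]ᵀ = [156.3628, 31.3627]ᵀ.
Slope k = (n·Σu·ln w − Σu·Σln w)/(n·Σ(u)² − (Σu)²) = (6·156.3628 − 25.0000·31.3627)/185.0000 = 0.83302; ln C = (Σln w − k·Σu)/n = 1.75618, so C = exp(1.75618) = 5.79027.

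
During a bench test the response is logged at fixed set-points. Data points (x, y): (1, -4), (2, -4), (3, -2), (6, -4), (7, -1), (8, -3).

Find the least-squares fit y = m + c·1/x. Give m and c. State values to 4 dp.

m = -2.3025, c = -1.8453

From the data, Σ1 = 6, Σ1/x = 127/56, Σ1/x·1/x = 40217/28224.
Right-hand side: Σy = -18, Σ1/x·y = -1319/168.
So MᵀM·[m, c]ᵀ = Mᵀy: [[6, 127/56]; [127/56, 40217/28224]]·[m, c]ᵀ = [-18, -1319/168]ᵀ.
Eliminating c: (40217/28224)·(row 1) − (127/56)·(row 2) gives (32047/9408)·m = (40217/28224)·(-18) − (127/56)·(-1319/168) = -73789/9408, so m = -73789/32047.
Then c = ((-1319/168) − (127/56)·(-73789/32047))/(40217/28224) = -59136/32047.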